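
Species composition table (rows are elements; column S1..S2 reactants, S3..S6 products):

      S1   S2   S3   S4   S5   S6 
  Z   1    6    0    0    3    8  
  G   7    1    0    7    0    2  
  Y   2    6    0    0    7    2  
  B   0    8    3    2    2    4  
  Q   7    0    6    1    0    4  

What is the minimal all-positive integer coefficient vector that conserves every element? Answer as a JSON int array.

Coefficients: [6, 6, 4, 6, 6, 3]

Z: 6·1+6·6 = 42 | 4·0+6·0+6·3+3·8 = 42
G: 6·7+6·1 = 48 | 4·0+6·7+6·0+3·2 = 48
Y: 6·2+6·6 = 48 | 4·0+6·0+6·7+3·2 = 48
B: 6·0+6·8 = 48 | 4·3+6·2+6·2+3·4 = 48
Q: 6·7+6·0 = 42 | 4·6+6·1+6·0+3·4 = 42
gcd(6,6,4,6,6,3) = 1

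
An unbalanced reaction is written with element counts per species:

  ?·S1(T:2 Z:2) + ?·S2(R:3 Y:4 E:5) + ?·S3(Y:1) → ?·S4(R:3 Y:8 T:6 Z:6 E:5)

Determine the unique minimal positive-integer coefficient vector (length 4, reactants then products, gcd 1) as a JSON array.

Coefficients: [3, 1, 4, 1]

R: 3·0+1·3+4·0 = 3 | 1·3 = 3
Y: 3·0+1·4+4·1 = 8 | 1·8 = 8
T: 3·2+1·0+4·0 = 6 | 1·6 = 6
Z: 3·2+1·0+4·0 = 6 | 1·6 = 6
E: 3·0+1·5+4·0 = 5 | 1·5 = 5
gcd(3,1,4,1) = 1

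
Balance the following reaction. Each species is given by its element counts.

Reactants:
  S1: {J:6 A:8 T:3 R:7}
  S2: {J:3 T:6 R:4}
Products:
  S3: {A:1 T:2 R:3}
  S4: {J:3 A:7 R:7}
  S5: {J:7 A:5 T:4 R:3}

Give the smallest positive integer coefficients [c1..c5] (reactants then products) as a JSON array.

J: 4·6+1·3 = 27 | 3·0+2·3+3·7 = 27
A: 4·8+1·0 = 32 | 3·1+2·7+3·5 = 32
T: 4·3+1·6 = 18 | 3·2+2·0+3·4 = 18
R: 4·7+1·4 = 32 | 3·3+2·7+3·3 = 32
gcd(4,1,3,2,3) = 1

Coefficients: [4, 1, 3, 2, 3]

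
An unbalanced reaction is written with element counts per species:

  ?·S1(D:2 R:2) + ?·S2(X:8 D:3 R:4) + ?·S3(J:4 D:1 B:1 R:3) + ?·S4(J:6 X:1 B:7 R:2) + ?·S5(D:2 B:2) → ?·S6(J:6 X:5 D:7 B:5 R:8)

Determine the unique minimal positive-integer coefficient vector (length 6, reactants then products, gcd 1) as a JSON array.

Coefficients: [4, 3, 6, 1, 6, 5]

J: 4·0+3·0+6·4+1·6+6·0 = 30 | 5·6 = 30
X: 4·0+3·8+6·0+1·1+6·0 = 25 | 5·5 = 25
D: 4·2+3·3+6·1+1·0+6·2 = 35 | 5·7 = 35
B: 4·0+3·0+6·1+1·7+6·2 = 25 | 5·5 = 25
R: 4·2+3·4+6·3+1·2+6·0 = 40 | 5·8 = 40
gcd(4,3,6,1,6,5) = 1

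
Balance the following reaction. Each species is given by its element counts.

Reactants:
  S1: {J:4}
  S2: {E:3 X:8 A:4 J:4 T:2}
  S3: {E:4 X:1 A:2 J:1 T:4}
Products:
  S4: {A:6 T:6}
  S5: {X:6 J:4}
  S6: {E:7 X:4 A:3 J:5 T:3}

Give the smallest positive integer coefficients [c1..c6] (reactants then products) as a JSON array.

E: 5·0+6·3+6·4 = 42 | 3·0+5·0+6·7 = 42
X: 5·0+6·8+6·1 = 54 | 3·0+5·6+6·4 = 54
A: 5·0+6·4+6·2 = 36 | 3·6+5·0+6·3 = 36
J: 5·4+6·4+6·1 = 50 | 3·0+5·4+6·5 = 50
T: 5·0+6·2+6·4 = 36 | 3·6+5·0+6·3 = 36
gcd(5,6,6,3,5,6) = 1

Coefficients: [5, 6, 6, 3, 5, 6]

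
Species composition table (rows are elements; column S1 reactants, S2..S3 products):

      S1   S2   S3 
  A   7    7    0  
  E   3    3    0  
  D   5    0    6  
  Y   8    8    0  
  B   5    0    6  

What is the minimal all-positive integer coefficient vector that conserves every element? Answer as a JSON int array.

Coefficients: [6, 6, 5]

A: 6·7 = 42 | 6·7+5·0 = 42
E: 6·3 = 18 | 6·3+5·0 = 18
D: 6·5 = 30 | 6·0+5·6 = 30
Y: 6·8 = 48 | 6·8+5·0 = 48
B: 6·5 = 30 | 6·0+5·6 = 30
gcd(6,6,5) = 1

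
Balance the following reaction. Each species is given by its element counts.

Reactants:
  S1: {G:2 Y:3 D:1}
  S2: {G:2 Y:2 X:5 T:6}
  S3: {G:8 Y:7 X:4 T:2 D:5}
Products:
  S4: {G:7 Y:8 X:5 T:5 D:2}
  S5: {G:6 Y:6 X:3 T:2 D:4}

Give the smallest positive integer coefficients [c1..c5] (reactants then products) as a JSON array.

Coefficients: [5, 2, 3, 2, 4]

G: 5·2+2·2+3·8 = 38 | 2·7+4·6 = 38
Y: 5·3+2·2+3·7 = 40 | 2·8+4·6 = 40
X: 5·0+2·5+3·4 = 22 | 2·5+4·3 = 22
T: 5·0+2·6+3·2 = 18 | 2·5+4·2 = 18
D: 5·1+2·0+3·5 = 20 | 2·2+4·4 = 20
gcd(5,2,3,2,4) = 1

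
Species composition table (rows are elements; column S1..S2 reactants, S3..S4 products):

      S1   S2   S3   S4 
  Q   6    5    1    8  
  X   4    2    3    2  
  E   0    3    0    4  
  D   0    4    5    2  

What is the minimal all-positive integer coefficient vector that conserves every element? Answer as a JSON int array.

Q: 1·6+4·5 = 26 | 2·1+3·8 = 26
X: 1·4+4·2 = 12 | 2·3+3·2 = 12
E: 1·0+4·3 = 12 | 2·0+3·4 = 12
D: 1·0+4·4 = 16 | 2·5+3·2 = 16
gcd(1,4,2,3) = 1

Coefficients: [1, 4, 2, 3]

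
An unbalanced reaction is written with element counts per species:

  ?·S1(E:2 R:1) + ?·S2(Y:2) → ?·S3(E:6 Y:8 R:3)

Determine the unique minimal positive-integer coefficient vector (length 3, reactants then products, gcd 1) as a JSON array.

Coefficients: [3, 4, 1]

E: 3·2+4·0 = 6 | 1·6 = 6
Y: 3·0+4·2 = 8 | 1·8 = 8
R: 3·1+4·0 = 3 | 1·3 = 3
gcd(3,4,1) = 1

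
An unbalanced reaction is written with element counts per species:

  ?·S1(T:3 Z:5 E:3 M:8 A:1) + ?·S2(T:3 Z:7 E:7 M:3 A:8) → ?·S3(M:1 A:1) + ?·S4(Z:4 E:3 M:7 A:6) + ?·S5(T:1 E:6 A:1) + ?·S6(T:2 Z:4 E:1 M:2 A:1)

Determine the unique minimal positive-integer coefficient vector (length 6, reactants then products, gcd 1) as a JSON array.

T: 2·3+2·3 = 12 | 5·0+1·0+2·1+5·2 = 12
Z: 2·5+2·7 = 24 | 5·0+1·4+2·0+5·4 = 24
E: 2·3+2·7 = 20 | 5·0+1·3+2·6+5·1 = 20
M: 2·8+2·3 = 22 | 5·1+1·7+2·0+5·2 = 22
A: 2·1+2·8 = 18 | 5·1+1·6+2·1+5·1 = 18
gcd(2,2,5,1,2,5) = 1

Coefficients: [2, 2, 5, 1, 2, 5]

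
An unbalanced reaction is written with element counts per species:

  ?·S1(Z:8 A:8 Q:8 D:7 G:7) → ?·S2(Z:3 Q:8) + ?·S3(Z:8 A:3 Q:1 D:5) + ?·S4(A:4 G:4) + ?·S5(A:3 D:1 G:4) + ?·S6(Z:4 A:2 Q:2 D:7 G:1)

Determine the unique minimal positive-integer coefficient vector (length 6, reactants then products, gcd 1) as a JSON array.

Z: 5·8 = 40 | 4·3+2·8+4·0+4·0+3·4 = 40
A: 5·8 = 40 | 4·0+2·3+4·4+4·3+3·2 = 40
Q: 5·8 = 40 | 4·8+2·1+4·0+4·0+3·2 = 40
D: 5·7 = 35 | 4·0+2·5+4·0+4·1+3·7 = 35
G: 5·7 = 35 | 4·0+2·0+4·4+4·4+3·1 = 35
gcd(5,4,2,4,4,3) = 1

Coefficients: [5, 4, 2, 4, 4, 3]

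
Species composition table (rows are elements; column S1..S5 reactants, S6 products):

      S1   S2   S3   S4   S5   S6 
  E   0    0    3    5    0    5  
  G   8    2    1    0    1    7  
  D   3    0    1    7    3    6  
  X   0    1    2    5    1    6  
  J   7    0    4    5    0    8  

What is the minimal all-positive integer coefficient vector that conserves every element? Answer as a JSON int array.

E: 1·0+6·0+5·3+1·5+3·0 = 20 | 4·5 = 20
G: 1·8+6·2+5·1+1·0+3·1 = 28 | 4·7 = 28
D: 1·3+6·0+5·1+1·7+3·3 = 24 | 4·6 = 24
X: 1·0+6·1+5·2+1·5+3·1 = 24 | 4·6 = 24
J: 1·7+6·0+5·4+1·5+3·0 = 32 | 4·8 = 32
gcd(1,6,5,1,3,4) = 1

Coefficients: [1, 6, 5, 1, 3, 4]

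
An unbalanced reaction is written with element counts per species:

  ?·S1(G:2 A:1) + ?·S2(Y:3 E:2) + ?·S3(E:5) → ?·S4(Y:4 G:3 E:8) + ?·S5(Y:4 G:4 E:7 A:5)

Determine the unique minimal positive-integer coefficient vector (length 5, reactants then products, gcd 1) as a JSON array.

Y: 5·0+4·3+3·0 = 12 | 2·4+1·4 = 12
G: 5·2+4·0+3·0 = 10 | 2·3+1·4 = 10
E: 5·0+4·2+3·5 = 23 | 2·8+1·7 = 23
A: 5·1+4·0+3·0 = 5 | 2·0+1·5 = 5
gcd(5,4,3,2,1) = 1

Coefficients: [5, 4, 3, 2, 1]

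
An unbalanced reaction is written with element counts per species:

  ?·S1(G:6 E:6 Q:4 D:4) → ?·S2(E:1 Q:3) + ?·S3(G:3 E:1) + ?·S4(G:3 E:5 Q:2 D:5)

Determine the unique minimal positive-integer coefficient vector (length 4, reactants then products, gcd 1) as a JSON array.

Coefficients: [5, 4, 6, 4]

G: 5·6 = 30 | 4·0+6·3+4·3 = 30
E: 5·6 = 30 | 4·1+6·1+4·5 = 30
Q: 5·4 = 20 | 4·3+6·0+4·2 = 20
D: 5·4 = 20 | 4·0+6·0+4·5 = 20
gcd(5,4,6,4) = 1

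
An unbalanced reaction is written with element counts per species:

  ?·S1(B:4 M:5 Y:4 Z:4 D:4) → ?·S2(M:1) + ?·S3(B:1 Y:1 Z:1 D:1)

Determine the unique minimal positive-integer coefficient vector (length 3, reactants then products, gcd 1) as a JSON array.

Coefficients: [1, 5, 4]

B: 1·4 = 4 | 5·0+4·1 = 4
M: 1·5 = 5 | 5·1+4·0 = 5
Y: 1·4 = 4 | 5·0+4·1 = 4
Z: 1·4 = 4 | 5·0+4·1 = 4
D: 1·4 = 4 | 5·0+4·1 = 4
gcd(1,5,4) = 1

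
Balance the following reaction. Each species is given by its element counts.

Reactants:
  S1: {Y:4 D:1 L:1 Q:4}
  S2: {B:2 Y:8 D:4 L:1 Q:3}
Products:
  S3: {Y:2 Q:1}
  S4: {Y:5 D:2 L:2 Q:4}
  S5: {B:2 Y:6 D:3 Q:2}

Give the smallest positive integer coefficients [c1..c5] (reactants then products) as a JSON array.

Coefficients: [3, 5, 1, 4, 5]

B: 3·0+5·2 = 10 | 1·0+4·0+5·2 = 10
Y: 3·4+5·8 = 52 | 1·2+4·5+5·6 = 52
D: 3·1+5·4 = 23 | 1·0+4·2+5·3 = 23
L: 3·1+5·1 = 8 | 1·0+4·2+5·0 = 8
Q: 3·4+5·3 = 27 | 1·1+4·4+5·2 = 27
gcd(3,5,1,4,5) = 1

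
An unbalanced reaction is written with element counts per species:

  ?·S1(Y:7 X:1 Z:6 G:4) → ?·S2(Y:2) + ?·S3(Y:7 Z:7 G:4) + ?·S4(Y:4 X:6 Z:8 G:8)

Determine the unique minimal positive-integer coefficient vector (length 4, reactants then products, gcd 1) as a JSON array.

Coefficients: [6, 5, 4, 1]

Y: 6·7 = 42 | 5·2+4·7+1·4 = 42
X: 6·1 = 6 | 5·0+4·0+1·6 = 6
Z: 6·6 = 36 | 5·0+4·7+1·8 = 36
G: 6·4 = 24 | 5·0+4·4+1·8 = 24
gcd(6,5,4,1) = 1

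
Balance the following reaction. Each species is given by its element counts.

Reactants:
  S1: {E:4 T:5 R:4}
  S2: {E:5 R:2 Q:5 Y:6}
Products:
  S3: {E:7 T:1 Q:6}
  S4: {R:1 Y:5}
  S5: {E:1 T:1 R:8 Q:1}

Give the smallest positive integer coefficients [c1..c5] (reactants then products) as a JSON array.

Coefficients: [1, 5, 4, 6, 1]

E: 1·4+5·5 = 29 | 4·7+6·0+1·1 = 29
T: 1·5+5·0 = 5 | 4·1+6·0+1·1 = 5
R: 1·4+5·2 = 14 | 4·0+6·1+1·8 = 14
Q: 1·0+5·5 = 25 | 4·6+6·0+1·1 = 25
Y: 1·0+5·6 = 30 | 4·0+6·5+1·0 = 30
gcd(1,5,4,6,1) = 1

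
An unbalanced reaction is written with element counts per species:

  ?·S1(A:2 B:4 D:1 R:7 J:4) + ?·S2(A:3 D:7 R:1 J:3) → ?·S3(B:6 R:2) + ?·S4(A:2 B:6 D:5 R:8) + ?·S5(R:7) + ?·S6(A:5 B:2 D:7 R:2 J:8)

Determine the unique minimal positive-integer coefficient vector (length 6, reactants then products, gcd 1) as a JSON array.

A: 5·2+4·3 = 22 | 1·0+1·2+3·0+4·5 = 22
B: 5·4+4·0 = 20 | 1·6+1·6+3·0+4·2 = 20
D: 5·1+4·7 = 33 | 1·0+1·5+3·0+4·7 = 33
R: 5·7+4·1 = 39 | 1·2+1·8+3·7+4·2 = 39
J: 5·4+4·3 = 32 | 1·0+1·0+3·0+4·8 = 32
gcd(5,4,1,1,3,4) = 1

Coefficients: [5, 4, 1, 1, 3, 4]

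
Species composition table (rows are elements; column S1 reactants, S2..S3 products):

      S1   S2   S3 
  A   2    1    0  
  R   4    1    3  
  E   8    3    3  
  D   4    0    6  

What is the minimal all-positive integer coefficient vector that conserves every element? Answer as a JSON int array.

A: 3·2 = 6 | 6·1+2·0 = 6
R: 3·4 = 12 | 6·1+2·3 = 12
E: 3·8 = 24 | 6·3+2·3 = 24
D: 3·4 = 12 | 6·0+2·6 = 12
gcd(3,6,2) = 1

Coefficients: [3, 6, 2]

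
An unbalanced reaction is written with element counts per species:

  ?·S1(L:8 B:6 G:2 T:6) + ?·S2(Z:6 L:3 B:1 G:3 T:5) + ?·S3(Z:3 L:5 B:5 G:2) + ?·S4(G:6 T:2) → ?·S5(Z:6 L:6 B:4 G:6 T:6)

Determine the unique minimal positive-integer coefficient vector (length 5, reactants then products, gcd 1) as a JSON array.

Coefficients: [1, 4, 2, 2, 5]

Z: 1·0+4·6+2·3+2·0 = 30 | 5·6 = 30
L: 1·8+4·3+2·5+2·0 = 30 | 5·6 = 30
B: 1·6+4·1+2·5+2·0 = 20 | 5·4 = 20
G: 1·2+4·3+2·2+2·6 = 30 | 5·6 = 30
T: 1·6+4·5+2·0+2·2 = 30 | 5·6 = 30
gcd(1,4,2,2,5) = 1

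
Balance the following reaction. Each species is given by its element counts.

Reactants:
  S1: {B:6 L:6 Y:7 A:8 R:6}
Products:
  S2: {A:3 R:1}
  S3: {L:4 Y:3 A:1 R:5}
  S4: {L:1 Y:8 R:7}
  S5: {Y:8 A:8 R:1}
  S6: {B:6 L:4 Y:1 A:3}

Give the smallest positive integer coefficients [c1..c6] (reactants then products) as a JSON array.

B: 5·6 = 30 | 5·0+2·0+2·0+1·0+5·6 = 30
L: 5·6 = 30 | 5·0+2·4+2·1+1·0+5·4 = 30
Y: 5·7 = 35 | 5·0+2·3+2·8+1·8+5·1 = 35
A: 5·8 = 40 | 5·3+2·1+2·0+1·8+5·3 = 40
R: 5·6 = 30 | 5·1+2·5+2·7+1·1+5·0 = 30
gcd(5,5,2,2,1,5) = 1

Coefficients: [5, 5, 2, 2, 1, 5]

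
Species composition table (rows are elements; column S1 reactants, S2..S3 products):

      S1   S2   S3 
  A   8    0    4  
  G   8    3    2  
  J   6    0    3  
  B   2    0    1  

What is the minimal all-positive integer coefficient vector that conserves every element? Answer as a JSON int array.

Coefficients: [3, 4, 6]

A: 3·8 = 24 | 4·0+6·4 = 24
G: 3·8 = 24 | 4·3+6·2 = 24
J: 3·6 = 18 | 4·0+6·3 = 18
B: 3·2 = 6 | 4·0+6·1 = 6
gcd(3,4,6) = 1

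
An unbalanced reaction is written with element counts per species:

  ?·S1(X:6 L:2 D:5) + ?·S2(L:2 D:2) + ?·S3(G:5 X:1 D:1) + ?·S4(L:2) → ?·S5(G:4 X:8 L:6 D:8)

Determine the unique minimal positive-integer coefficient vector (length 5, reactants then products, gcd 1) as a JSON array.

G: 6·0+3·0+4·5+6·0 = 20 | 5·4 = 20
X: 6·6+3·0+4·1+6·0 = 40 | 5·8 = 40
L: 6·2+3·2+4·0+6·2 = 30 | 5·6 = 30
D: 6·5+3·2+4·1+6·0 = 40 | 5·8 = 40
gcd(6,3,4,6,5) = 1

Coefficients: [6, 3, 4, 6, 5]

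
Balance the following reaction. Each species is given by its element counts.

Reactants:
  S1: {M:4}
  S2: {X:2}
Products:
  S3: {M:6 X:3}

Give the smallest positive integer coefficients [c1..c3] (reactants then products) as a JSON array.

Coefficients: [3, 3, 2]

M: 3·4+3·0 = 12 | 2·6 = 12
X: 3·0+3·2 = 6 | 2·3 = 6
gcd(3,3,2) = 1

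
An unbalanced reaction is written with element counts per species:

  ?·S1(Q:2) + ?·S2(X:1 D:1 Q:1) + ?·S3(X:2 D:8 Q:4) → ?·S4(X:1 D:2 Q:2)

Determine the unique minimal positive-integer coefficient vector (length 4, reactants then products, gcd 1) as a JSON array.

X: 2·0+4·1+1·2 = 6 | 6·1 = 6
D: 2·0+4·1+1·8 = 12 | 6·2 = 12
Q: 2·2+4·1+1·4 = 12 | 6·2 = 12
gcd(2,4,1,6) = 1

Coefficients: [2, 4, 1, 6]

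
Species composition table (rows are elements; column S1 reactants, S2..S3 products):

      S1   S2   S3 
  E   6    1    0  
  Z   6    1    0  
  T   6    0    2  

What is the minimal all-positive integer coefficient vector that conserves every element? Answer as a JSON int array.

E: 1·6 = 6 | 6·1+3·0 = 6
Z: 1·6 = 6 | 6·1+3·0 = 6
T: 1·6 = 6 | 6·0+3·2 = 6
gcd(1,6,3) = 1

Coefficients: [1, 6, 3]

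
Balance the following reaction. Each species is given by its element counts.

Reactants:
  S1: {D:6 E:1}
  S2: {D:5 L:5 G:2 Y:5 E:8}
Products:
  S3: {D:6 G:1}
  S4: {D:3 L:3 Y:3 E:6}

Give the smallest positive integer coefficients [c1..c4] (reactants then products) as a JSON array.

Coefficients: [6, 3, 6, 5]

D: 6·6+3·5 = 51 | 6·6+5·3 = 51
L: 6·0+3·5 = 15 | 6·0+5·3 = 15
G: 6·0+3·2 = 6 | 6·1+5·0 = 6
Y: 6·0+3·5 = 15 | 6·0+5·3 = 15
E: 6·1+3·8 = 30 | 6·0+5·6 = 30
gcd(6,3,6,5) = 1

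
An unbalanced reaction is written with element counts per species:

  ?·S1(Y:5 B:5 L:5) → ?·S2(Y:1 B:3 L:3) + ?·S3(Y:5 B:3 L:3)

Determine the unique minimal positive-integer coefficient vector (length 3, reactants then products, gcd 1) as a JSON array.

Y: 6·5 = 30 | 5·1+5·5 = 30
B: 6·5 = 30 | 5·3+5·3 = 30
L: 6·5 = 30 | 5·3+5·3 = 30
gcd(6,5,5) = 1

Coefficients: [6, 5, 5]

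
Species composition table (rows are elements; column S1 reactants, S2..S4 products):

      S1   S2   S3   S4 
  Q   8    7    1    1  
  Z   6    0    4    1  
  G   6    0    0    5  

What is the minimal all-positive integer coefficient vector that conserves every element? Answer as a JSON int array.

Coefficients: [5, 4, 6, 6]

Q: 5·8 = 40 | 4·7+6·1+6·1 = 40
Z: 5·6 = 30 | 4·0+6·4+6·1 = 30
G: 5·6 = 30 | 4·0+6·0+6·5 = 30
gcd(5,4,6,6) = 1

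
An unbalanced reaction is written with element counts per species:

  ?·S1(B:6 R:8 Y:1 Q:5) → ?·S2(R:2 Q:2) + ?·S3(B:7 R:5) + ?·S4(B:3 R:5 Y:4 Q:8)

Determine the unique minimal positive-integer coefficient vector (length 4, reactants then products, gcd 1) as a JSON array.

Coefficients: [4, 6, 3, 1]

B: 4·6 = 24 | 6·0+3·7+1·3 = 24
R: 4·8 = 32 | 6·2+3·5+1·5 = 32
Y: 4·1 = 4 | 6·0+3·0+1·4 = 4
Q: 4·5 = 20 | 6·2+3·0+1·8 = 20
gcd(4,6,3,1) = 1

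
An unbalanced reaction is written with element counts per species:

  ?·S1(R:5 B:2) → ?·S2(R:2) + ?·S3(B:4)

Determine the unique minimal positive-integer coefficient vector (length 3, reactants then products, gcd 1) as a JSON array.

R: 2·5 = 10 | 5·2+1·0 = 10
B: 2·2 = 4 | 5·0+1·4 = 4
gcd(2,5,1) = 1

Coefficients: [2, 5, 1]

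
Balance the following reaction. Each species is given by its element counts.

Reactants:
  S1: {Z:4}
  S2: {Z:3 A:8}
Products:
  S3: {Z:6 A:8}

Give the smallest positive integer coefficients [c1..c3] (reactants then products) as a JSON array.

Coefficients: [3, 4, 4]

Z: 3·4+4·3 = 24 | 4·6 = 24
A: 3·0+4·8 = 32 | 4·8 = 32
gcd(3,4,4) = 1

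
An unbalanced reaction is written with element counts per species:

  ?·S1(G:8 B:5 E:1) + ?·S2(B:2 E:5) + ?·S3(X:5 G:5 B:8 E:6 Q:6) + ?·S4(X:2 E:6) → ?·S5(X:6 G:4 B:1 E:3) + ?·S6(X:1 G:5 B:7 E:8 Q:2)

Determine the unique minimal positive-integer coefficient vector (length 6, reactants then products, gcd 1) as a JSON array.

X: 3·0+6·0+2·5+1·2 = 12 | 1·6+6·1 = 12
G: 3·8+6·0+2·5+1·0 = 34 | 1·4+6·5 = 34
B: 3·5+6·2+2·8+1·0 = 43 | 1·1+6·7 = 43
E: 3·1+6·5+2·6+1·6 = 51 | 1·3+6·8 = 51
Q: 3·0+6·0+2·6+1·0 = 12 | 1·0+6·2 = 12
gcd(3,6,2,1,1,6) = 1

Coefficients: [3, 6, 2, 1, 1, 6]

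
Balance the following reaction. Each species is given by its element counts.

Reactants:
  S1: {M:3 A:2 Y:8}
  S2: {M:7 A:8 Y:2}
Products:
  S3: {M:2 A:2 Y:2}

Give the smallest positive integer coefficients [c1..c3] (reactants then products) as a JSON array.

M: 1·3+1·7 = 10 | 5·2 = 10
A: 1·2+1·8 = 10 | 5·2 = 10
Y: 1·8+1·2 = 10 | 5·2 = 10
gcd(1,1,5) = 1

Coefficients: [1, 1, 5]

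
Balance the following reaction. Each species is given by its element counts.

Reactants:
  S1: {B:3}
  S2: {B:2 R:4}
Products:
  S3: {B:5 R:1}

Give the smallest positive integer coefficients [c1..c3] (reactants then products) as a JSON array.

Coefficients: [6, 1, 4]

B: 6·3+1·2 = 20 | 4·5 = 20
R: 6·0+1·4 = 4 | 4·1 = 4
gcd(6,1,4) = 1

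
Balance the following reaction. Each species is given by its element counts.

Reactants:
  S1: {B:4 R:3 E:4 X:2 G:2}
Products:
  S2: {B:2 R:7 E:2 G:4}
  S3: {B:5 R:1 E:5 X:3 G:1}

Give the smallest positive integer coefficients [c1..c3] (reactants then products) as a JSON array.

B: 3·4 = 12 | 1·2+2·5 = 12
R: 3·3 = 9 | 1·7+2·1 = 9
E: 3·4 = 12 | 1·2+2·5 = 12
X: 3·2 = 6 | 1·0+2·3 = 6
G: 3·2 = 6 | 1·4+2·1 = 6
gcd(3,1,2) = 1

Coefficients: [3, 1, 2]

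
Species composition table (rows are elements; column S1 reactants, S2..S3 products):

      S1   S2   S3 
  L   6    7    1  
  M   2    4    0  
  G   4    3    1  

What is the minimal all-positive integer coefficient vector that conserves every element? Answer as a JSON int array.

L: 2·6 = 12 | 1·7+5·1 = 12
M: 2·2 = 4 | 1·4+5·0 = 4
G: 2·4 = 8 | 1·3+5·1 = 8
gcd(2,1,5) = 1

Coefficients: [2, 1, 5]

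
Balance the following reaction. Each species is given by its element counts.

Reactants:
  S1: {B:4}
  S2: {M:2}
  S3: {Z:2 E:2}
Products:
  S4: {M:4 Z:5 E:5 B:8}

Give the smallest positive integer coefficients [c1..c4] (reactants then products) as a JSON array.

Coefficients: [4, 4, 5, 2]

M: 4·0+4·2+5·0 = 8 | 2·4 = 8
Z: 4·0+4·0+5·2 = 10 | 2·5 = 10
E: 4·0+4·0+5·2 = 10 | 2·5 = 10
B: 4·4+4·0+5·0 = 16 | 2·8 = 16
gcd(4,4,5,2) = 1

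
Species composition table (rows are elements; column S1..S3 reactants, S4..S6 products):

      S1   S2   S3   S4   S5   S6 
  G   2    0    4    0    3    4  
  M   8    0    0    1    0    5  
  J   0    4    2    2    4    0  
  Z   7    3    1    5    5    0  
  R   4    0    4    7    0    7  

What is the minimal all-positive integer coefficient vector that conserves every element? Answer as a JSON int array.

Coefficients: [2, 2, 5, 1, 4, 3]

G: 2·2+2·0+5·4 = 24 | 1·0+4·3+3·4 = 24
M: 2·8+2·0+5·0 = 16 | 1·1+4·0+3·5 = 16
J: 2·0+2·4+5·2 = 18 | 1·2+4·4+3·0 = 18
Z: 2·7+2·3+5·1 = 25 | 1·5+4·5+3·0 = 25
R: 2·4+2·0+5·4 = 28 | 1·7+4·0+3·7 = 28
gcd(2,2,5,1,4,3) = 1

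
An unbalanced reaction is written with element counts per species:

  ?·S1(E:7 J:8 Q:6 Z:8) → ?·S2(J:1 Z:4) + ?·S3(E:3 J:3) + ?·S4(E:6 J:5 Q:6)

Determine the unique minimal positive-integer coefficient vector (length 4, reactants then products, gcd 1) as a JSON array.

Coefficients: [3, 6, 1, 3]

E: 3·7 = 21 | 6·0+1·3+3·6 = 21
J: 3·8 = 24 | 6·1+1·3+3·5 = 24
Q: 3·6 = 18 | 6·0+1·0+3·6 = 18
Z: 3·8 = 24 | 6·4+1·0+3·0 = 24
gcd(3,6,1,3) = 1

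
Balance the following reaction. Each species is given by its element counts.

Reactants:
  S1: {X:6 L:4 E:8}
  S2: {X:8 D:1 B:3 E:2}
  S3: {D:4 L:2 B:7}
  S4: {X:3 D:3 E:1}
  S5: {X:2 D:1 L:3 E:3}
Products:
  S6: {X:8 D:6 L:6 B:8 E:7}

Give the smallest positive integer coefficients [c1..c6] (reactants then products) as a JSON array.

Coefficients: [3, 2, 6, 2, 4, 6]

X: 3·6+2·8+6·0+2·3+4·2 = 48 | 6·8 = 48
D: 3·0+2·1+6·4+2·3+4·1 = 36 | 6·6 = 36
L: 3·4+2·0+6·2+2·0+4·3 = 36 | 6·6 = 36
B: 3·0+2·3+6·7+2·0+4·0 = 48 | 6·8 = 48
E: 3·8+2·2+6·0+2·1+4·3 = 42 | 6·7 = 42
gcd(3,2,6,2,4,6) = 1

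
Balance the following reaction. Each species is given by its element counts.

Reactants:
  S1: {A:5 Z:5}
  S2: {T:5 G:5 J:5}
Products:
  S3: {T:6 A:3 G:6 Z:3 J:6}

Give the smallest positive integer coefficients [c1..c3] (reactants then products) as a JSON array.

T: 3·0+6·5 = 30 | 5·6 = 30
A: 3·5+6·0 = 15 | 5·3 = 15
G: 3·0+6·5 = 30 | 5·6 = 30
Z: 3·5+6·0 = 15 | 5·3 = 15
J: 3·0+6·5 = 30 | 5·6 = 30
gcd(3,6,5) = 1

Coefficients: [3, 6, 5]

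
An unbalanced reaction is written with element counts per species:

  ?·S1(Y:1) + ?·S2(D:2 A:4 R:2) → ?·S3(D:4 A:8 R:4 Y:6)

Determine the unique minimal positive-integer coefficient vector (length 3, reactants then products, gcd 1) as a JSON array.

Coefficients: [6, 2, 1]

D: 6·0+2·2 = 4 | 1·4 = 4
A: 6·0+2·4 = 8 | 1·8 = 8
R: 6·0+2·2 = 4 | 1·4 = 4
Y: 6·1+2·0 = 6 | 1·6 = 6
gcd(6,2,1) = 1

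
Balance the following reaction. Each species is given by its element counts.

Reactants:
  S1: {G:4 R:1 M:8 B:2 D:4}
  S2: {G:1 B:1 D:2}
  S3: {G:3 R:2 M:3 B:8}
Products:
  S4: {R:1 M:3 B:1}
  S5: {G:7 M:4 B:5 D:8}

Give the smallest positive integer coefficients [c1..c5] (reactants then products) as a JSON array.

Coefficients: [3, 6, 1, 5, 3]

G: 3·4+6·1+1·3 = 21 | 5·0+3·7 = 21
R: 3·1+6·0+1·2 = 5 | 5·1+3·0 = 5
M: 3·8+6·0+1·3 = 27 | 5·3+3·4 = 27
B: 3·2+6·1+1·8 = 20 | 5·1+3·5 = 20
D: 3·4+6·2+1·0 = 24 | 5·0+3·8 = 24
gcd(3,6,1,5,3) = 1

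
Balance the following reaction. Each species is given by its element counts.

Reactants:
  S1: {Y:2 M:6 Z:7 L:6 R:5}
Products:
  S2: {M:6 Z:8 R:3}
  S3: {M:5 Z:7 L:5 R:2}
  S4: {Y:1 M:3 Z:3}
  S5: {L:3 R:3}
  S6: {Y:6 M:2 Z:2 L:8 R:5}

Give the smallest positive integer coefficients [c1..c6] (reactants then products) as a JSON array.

Y: 6·2 = 12 | 1·0+2·0+6·1+6·0+1·6 = 12
M: 6·6 = 36 | 1·6+2·5+6·3+6·0+1·2 = 36
Z: 6·7 = 42 | 1·8+2·7+6·3+6·0+1·2 = 42
L: 6·6 = 36 | 1·0+2·5+6·0+6·3+1·8 = 36
R: 6·5 = 30 | 1·3+2·2+6·0+6·3+1·5 = 30
gcd(6,1,2,6,6,1) = 1

Coefficients: [6, 1, 2, 6, 6, 1]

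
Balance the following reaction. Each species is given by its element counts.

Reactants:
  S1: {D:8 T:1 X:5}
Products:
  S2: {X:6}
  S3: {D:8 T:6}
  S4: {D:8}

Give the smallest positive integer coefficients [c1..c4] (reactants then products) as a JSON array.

Coefficients: [6, 5, 1, 5]

D: 6·8 = 48 | 5·0+1·8+5·8 = 48
T: 6·1 = 6 | 5·0+1·6+5·0 = 6
X: 6·5 = 30 | 5·6+1·0+5·0 = 30
gcd(6,5,1,5) = 1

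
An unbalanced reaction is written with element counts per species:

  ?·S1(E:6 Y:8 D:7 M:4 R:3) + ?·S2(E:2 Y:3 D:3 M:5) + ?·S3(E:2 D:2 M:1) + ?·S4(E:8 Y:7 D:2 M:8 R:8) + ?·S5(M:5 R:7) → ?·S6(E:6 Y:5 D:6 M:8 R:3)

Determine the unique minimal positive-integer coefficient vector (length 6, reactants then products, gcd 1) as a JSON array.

E: 1·6+5·2+6·2+1·8+1·0 = 36 | 6·6 = 36
Y: 1·8+5·3+6·0+1·7+1·0 = 30 | 6·5 = 30
D: 1·7+5·3+6·2+1·2+1·0 = 36 | 6·6 = 36
M: 1·4+5·5+6·1+1·8+1·5 = 48 | 6·8 = 48
R: 1·3+5·0+6·0+1·8+1·7 = 18 | 6·3 = 18
gcd(1,5,6,1,1,6) = 1

Coefficients: [1, 5, 6, 1, 1, 6]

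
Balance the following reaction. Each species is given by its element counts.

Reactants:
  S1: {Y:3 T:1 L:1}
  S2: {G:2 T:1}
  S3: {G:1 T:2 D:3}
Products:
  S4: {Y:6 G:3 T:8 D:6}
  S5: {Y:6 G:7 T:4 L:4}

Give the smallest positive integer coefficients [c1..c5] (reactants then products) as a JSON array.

Y: 4·3+4·0+2·0 = 12 | 1·6+1·6 = 12
G: 4·0+4·2+2·1 = 10 | 1·3+1·7 = 10
T: 4·1+4·1+2·2 = 12 | 1·8+1·4 = 12
D: 4·0+4·0+2·3 = 6 | 1·6+1·0 = 6
L: 4·1+4·0+2·0 = 4 | 1·0+1·4 = 4
gcd(4,4,2,1,1) = 1

Coefficients: [4, 4, 2, 1, 1]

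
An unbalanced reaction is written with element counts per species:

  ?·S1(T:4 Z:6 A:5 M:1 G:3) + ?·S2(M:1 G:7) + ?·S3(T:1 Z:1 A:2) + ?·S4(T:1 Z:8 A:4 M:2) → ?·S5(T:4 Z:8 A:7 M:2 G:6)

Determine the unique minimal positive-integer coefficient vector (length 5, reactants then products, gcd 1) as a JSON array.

T: 3·4+3·0+6·1+2·1 = 20 | 5·4 = 20
Z: 3·6+3·0+6·1+2·8 = 40 | 5·8 = 40
A: 3·5+3·0+6·2+2·4 = 35 | 5·7 = 35
M: 3·1+3·1+6·0+2·2 = 10 | 5·2 = 10
G: 3·3+3·7+6·0+2·0 = 30 | 5·6 = 30
gcd(3,3,6,2,5) = 1

Coefficients: [3, 3, 6, 2, 5]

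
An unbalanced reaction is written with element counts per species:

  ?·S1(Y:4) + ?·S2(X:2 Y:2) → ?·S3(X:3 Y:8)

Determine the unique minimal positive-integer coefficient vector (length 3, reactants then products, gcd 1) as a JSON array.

Coefficients: [5, 6, 4]

X: 5·0+6·2 = 12 | 4·3 = 12
Y: 5·4+6·2 = 32 | 4·8 = 32
gcd(5,6,4) = 1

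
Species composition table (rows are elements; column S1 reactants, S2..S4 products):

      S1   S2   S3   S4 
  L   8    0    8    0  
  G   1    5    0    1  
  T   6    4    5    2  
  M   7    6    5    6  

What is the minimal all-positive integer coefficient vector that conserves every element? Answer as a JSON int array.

Coefficients: [6, 1, 6, 1]

L: 6·8 = 48 | 1·0+6·8+1·0 = 48
G: 6·1 = 6 | 1·5+6·0+1·1 = 6
T: 6·6 = 36 | 1·4+6·5+1·2 = 36
M: 6·7 = 42 | 1·6+6·5+1·6 = 42
gcd(6,1,6,1) = 1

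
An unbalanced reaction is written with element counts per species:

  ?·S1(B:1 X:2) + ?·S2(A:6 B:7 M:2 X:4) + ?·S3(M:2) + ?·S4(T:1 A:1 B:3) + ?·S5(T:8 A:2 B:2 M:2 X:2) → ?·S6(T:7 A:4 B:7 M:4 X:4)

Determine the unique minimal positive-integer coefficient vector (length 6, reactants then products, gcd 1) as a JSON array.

T: 3·0+1·0+4·0+4·1+3·8 = 28 | 4·7 = 28
A: 3·0+1·6+4·0+4·1+3·2 = 16 | 4·4 = 16
B: 3·1+1·7+4·0+4·3+3·2 = 28 | 4·7 = 28
M: 3·0+1·2+4·2+4·0+3·2 = 16 | 4·4 = 16
X: 3·2+1·4+4·0+4·0+3·2 = 16 | 4·4 = 16
gcd(3,1,4,4,3,4) = 1

Coefficients: [3, 1, 4, 4, 3, 4]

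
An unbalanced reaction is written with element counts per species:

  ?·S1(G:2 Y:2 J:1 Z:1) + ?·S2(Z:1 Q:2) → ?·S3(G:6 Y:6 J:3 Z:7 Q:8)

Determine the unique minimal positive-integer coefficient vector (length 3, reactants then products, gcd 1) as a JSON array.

G: 3·2+4·0 = 6 | 1·6 = 6
Y: 3·2+4·0 = 6 | 1·6 = 6
J: 3·1+4·0 = 3 | 1·3 = 3
Z: 3·1+4·1 = 7 | 1·7 = 7
Q: 3·0+4·2 = 8 | 1·8 = 8
gcd(3,4,1) = 1

Coefficients: [3, 4, 1]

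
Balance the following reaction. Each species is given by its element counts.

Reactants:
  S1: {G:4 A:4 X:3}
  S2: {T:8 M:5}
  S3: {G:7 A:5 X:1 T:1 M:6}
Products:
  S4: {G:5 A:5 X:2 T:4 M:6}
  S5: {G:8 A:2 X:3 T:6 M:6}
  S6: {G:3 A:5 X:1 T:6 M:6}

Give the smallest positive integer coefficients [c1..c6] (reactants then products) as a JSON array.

G: 4·4+6·0+4·7 = 44 | 1·5+3·8+5·3 = 44
A: 4·4+6·0+4·5 = 36 | 1·5+3·2+5·5 = 36
X: 4·3+6·0+4·1 = 16 | 1·2+3·3+5·1 = 16
T: 4·0+6·8+4·1 = 52 | 1·4+3·6+5·6 = 52
M: 4·0+6·5+4·6 = 54 | 1·6+3·6+5·6 = 54
gcd(4,6,4,1,3,5) = 1

Coefficients: [4, 6, 4, 1, 3, 5]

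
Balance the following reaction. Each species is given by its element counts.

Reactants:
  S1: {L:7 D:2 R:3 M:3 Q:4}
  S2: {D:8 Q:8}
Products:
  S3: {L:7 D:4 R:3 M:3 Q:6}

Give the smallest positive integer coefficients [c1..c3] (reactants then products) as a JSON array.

Coefficients: [4, 1, 4]

L: 4·7+1·0 = 28 | 4·7 = 28
D: 4·2+1·8 = 16 | 4·4 = 16
R: 4·3+1·0 = 12 | 4·3 = 12
M: 4·3+1·0 = 12 | 4·3 = 12
Q: 4·4+1·8 = 24 | 4·6 = 24
gcd(4,1,4) = 1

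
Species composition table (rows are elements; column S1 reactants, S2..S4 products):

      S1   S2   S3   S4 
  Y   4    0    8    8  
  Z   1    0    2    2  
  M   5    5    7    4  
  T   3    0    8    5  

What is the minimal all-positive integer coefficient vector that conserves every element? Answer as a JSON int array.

Y: 6·4 = 24 | 3·0+1·8+2·8 = 24
Z: 6·1 = 6 | 3·0+1·2+2·2 = 6
M: 6·5 = 30 | 3·5+1·7+2·4 = 30
T: 6·3 = 18 | 3·0+1·8+2·5 = 18
gcd(6,3,1,2) = 1

Coefficients: [6, 3, 1, 2]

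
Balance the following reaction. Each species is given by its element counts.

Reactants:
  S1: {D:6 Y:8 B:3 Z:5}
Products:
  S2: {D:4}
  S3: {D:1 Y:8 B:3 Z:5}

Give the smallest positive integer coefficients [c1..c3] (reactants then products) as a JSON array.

Coefficients: [4, 5, 4]

D: 4·6 = 24 | 5·4+4·1 = 24
Y: 4·8 = 32 | 5·0+4·8 = 32
B: 4·3 = 12 | 5·0+4·3 = 12
Z: 4·5 = 20 | 5·0+4·5 = 20
gcd(4,5,4) = 1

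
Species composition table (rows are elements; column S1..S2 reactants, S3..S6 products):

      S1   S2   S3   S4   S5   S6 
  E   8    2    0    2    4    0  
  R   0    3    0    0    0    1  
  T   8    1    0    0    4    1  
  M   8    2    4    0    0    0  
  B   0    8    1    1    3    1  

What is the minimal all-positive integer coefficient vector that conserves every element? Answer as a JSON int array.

Coefficients: [1, 2, 3, 4, 1, 6]

E: 1·8+2·2 = 12 | 3·0+4·2+1·4+6·0 = 12
R: 1·0+2·3 = 6 | 3·0+4·0+1·0+6·1 = 6
T: 1·8+2·1 = 10 | 3·0+4·0+1·4+6·1 = 10
M: 1·8+2·2 = 12 | 3·4+4·0+1·0+6·0 = 12
B: 1·0+2·8 = 16 | 3·1+4·1+1·3+6·1 = 16
gcd(1,2,3,4,1,6) = 1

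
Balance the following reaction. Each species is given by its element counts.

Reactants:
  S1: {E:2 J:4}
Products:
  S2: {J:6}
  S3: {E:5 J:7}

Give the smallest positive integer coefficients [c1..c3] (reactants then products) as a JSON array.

Coefficients: [5, 1, 2]

E: 5·2 = 10 | 1·0+2·5 = 10
J: 5·4 = 20 | 1·6+2·7 = 20
gcd(5,1,2) = 1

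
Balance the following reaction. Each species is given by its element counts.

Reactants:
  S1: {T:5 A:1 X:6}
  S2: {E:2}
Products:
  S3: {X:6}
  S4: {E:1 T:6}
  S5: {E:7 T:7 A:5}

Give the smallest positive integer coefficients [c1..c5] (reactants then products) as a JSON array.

Coefficients: [5, 5, 5, 3, 1]

E: 5·0+5·2 = 10 | 5·0+3·1+1·7 = 10
T: 5·5+5·0 = 25 | 5·0+3·6+1·7 = 25
A: 5·1+5·0 = 5 | 5·0+3·0+1·5 = 5
X: 5·6+5·0 = 30 | 5·6+3·0+1·0 = 30
gcd(5,5,5,3,1) = 1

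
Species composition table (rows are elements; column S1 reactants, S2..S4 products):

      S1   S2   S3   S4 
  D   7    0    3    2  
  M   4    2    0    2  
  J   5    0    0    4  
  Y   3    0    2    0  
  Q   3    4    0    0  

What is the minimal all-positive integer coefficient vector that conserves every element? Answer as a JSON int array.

Coefficients: [4, 3, 6, 5]

D: 4·7 = 28 | 3·0+6·3+5·2 = 28
M: 4·4 = 16 | 3·2+6·0+5·2 = 16
J: 4·5 = 20 | 3·0+6·0+5·4 = 20
Y: 4·3 = 12 | 3·0+6·2+5·0 = 12
Q: 4·3 = 12 | 3·4+6·0+5·0 = 12
gcd(4,3,6,5) = 1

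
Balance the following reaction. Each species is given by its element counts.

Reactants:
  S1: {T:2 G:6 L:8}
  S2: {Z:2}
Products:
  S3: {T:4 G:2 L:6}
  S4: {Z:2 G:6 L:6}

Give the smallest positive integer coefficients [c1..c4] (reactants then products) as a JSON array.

Z: 6·0+5·2 = 10 | 3·0+5·2 = 10
T: 6·2+5·0 = 12 | 3·4+5·0 = 12
G: 6·6+5·0 = 36 | 3·2+5·6 = 36
L: 6·8+5·0 = 48 | 3·6+5·6 = 48
gcd(6,5,3,5) = 1

Coefficients: [6, 5, 3, 5]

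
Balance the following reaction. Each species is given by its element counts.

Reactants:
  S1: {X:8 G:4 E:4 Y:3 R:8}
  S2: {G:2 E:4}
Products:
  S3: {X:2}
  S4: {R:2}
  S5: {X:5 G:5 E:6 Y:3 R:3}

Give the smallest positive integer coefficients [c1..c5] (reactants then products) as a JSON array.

X: 2·8+1·0 = 16 | 3·2+5·0+2·5 = 16
G: 2·4+1·2 = 10 | 3·0+5·0+2·5 = 10
E: 2·4+1·4 = 12 | 3·0+5·0+2·6 = 12
Y: 2·3+1·0 = 6 | 3·0+5·0+2·3 = 6
R: 2·8+1·0 = 16 | 3·0+5·2+2·3 = 16
gcd(2,1,3,5,2) = 1

Coefficients: [2, 1, 3, 5, 2]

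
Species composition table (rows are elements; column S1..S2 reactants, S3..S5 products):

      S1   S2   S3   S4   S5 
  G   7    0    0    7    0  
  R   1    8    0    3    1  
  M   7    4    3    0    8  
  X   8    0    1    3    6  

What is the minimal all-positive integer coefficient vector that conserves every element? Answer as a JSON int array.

Coefficients: [3, 1, 3, 3, 2]

G: 3·7+1·0 = 21 | 3·0+3·7+2·0 = 21
R: 3·1+1·8 = 11 | 3·0+3·3+2·1 = 11
M: 3·7+1·4 = 25 | 3·3+3·0+2·8 = 25
X: 3·8+1·0 = 24 | 3·1+3·3+2·6 = 24
gcd(3,1,3,3,2) = 1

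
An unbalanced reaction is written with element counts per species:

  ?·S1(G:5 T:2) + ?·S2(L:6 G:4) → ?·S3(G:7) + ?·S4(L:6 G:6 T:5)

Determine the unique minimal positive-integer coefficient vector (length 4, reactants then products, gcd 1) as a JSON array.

Coefficients: [5, 2, 3, 2]

L: 5·0+2·6 = 12 | 3·0+2·6 = 12
G: 5·5+2·4 = 33 | 3·7+2·6 = 33
T: 5·2+2·0 = 10 | 3·0+2·5 = 10
gcd(5,2,3,2) = 1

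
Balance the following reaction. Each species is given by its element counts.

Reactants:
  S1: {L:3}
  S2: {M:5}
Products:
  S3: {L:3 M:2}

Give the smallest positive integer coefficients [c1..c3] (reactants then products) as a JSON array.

Coefficients: [5, 2, 5]

L: 5·3+2·0 = 15 | 5·3 = 15
M: 5·0+2·5 = 10 | 5·2 = 10
gcd(5,2,5) = 1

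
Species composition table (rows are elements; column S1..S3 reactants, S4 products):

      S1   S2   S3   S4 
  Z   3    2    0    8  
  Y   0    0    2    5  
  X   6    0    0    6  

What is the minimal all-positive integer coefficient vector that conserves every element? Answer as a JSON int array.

Coefficients: [2, 5, 5, 2]

Z: 2·3+5·2+5·0 = 16 | 2·8 = 16
Y: 2·0+5·0+5·2 = 10 | 2·5 = 10
X: 2·6+5·0+5·0 = 12 | 2·6 = 12
gcd(2,5,5,2) = 1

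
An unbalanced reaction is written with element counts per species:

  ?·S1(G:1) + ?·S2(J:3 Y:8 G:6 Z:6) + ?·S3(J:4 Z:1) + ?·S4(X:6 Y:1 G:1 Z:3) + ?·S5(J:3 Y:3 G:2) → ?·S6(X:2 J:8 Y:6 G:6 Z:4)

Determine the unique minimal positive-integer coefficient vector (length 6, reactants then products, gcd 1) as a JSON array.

X: 5·0+1·0+3·0+1·6+3·0 = 6 | 3·2 = 6
J: 5·0+1·3+3·4+1·0+3·3 = 24 | 3·8 = 24
Y: 5·0+1·8+3·0+1·1+3·3 = 18 | 3·6 = 18
G: 5·1+1·6+3·0+1·1+3·2 = 18 | 3·6 = 18
Z: 5·0+1·6+3·1+1·3+3·0 = 12 | 3·4 = 12
gcd(5,1,3,1,3,3) = 1

Coefficients: [5, 1, 3, 1, 3, 3]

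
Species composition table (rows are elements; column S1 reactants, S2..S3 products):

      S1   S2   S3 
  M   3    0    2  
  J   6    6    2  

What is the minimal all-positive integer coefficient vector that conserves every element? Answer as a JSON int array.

Coefficients: [2, 1, 3]

M: 2·3 = 6 | 1·0+3·2 = 6
J: 2·6 = 12 | 1·6+3·2 = 12
gcd(2,1,3) = 1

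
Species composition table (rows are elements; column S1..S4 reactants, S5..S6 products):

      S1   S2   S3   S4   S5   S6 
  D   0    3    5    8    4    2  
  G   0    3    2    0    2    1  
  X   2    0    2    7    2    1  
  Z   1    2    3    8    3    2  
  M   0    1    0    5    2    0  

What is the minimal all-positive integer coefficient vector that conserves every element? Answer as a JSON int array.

Coefficients: [1, 3, 1, 1, 4, 3]

D: 1·0+3·3+1·5+1·8 = 22 | 4·4+3·2 = 22
G: 1·0+3·3+1·2+1·0 = 11 | 4·2+3·1 = 11
X: 1·2+3·0+1·2+1·7 = 11 | 4·2+3·1 = 11
Z: 1·1+3·2+1·3+1·8 = 18 | 4·3+3·2 = 18
M: 1·0+3·1+1·0+1·5 = 8 | 4·2+3·0 = 8
gcd(1,3,1,1,4,3) = 1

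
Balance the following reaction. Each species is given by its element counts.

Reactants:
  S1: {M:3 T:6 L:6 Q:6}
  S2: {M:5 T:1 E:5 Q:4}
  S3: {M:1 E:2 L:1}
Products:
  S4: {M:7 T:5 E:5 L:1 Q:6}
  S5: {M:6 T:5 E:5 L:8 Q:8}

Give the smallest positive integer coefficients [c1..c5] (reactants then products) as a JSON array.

M: 5·3+5·5+5·1 = 45 | 3·7+4·6 = 45
T: 5·6+5·1+5·0 = 35 | 3·5+4·5 = 35
E: 5·0+5·5+5·2 = 35 | 3·5+4·5 = 35
L: 5·6+5·0+5·1 = 35 | 3·1+4·8 = 35
Q: 5·6+5·4+5·0 = 50 | 3·6+4·8 = 50
gcd(5,5,5,3,4) = 1

Coefficients: [5, 5, 5, 3, 4]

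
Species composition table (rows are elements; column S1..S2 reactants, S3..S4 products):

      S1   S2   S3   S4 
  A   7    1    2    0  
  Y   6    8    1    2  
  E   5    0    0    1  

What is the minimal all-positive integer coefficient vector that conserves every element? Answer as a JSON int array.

Coefficients: [1, 1, 4, 5]

A: 1·7+1·1 = 8 | 4·2+5·0 = 8
Y: 1·6+1·8 = 14 | 4·1+5·2 = 14
E: 1·5+1·0 = 5 | 4·0+5·1 = 5
gcd(1,1,4,5) = 1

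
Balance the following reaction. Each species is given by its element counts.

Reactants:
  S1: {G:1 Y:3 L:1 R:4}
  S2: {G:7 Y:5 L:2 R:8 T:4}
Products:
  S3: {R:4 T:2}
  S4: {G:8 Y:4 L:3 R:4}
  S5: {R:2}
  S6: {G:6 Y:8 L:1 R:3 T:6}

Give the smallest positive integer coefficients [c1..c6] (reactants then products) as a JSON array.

Coefficients: [1, 5, 4, 3, 5, 2]

G: 1·1+5·7 = 36 | 4·0+3·8+5·0+2·6 = 36
Y: 1·3+5·5 = 28 | 4·0+3·4+5·0+2·8 = 28
L: 1·1+5·2 = 11 | 4·0+3·3+5·0+2·1 = 11
R: 1·4+5·8 = 44 | 4·4+3·4+5·2+2·3 = 44
T: 1·0+5·4 = 20 | 4·2+3·0+5·0+2·6 = 20
gcd(1,5,4,3,5,2) = 1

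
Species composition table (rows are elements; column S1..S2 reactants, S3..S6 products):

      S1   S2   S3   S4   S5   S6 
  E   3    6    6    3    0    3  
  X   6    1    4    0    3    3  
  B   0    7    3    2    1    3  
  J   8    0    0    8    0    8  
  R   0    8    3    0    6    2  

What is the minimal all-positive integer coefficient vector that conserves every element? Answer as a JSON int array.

Coefficients: [5, 4, 4, 1, 2, 4]

E: 5·3+4·6 = 39 | 4·6+1·3+2·0+4·3 = 39
X: 5·6+4·1 = 34 | 4·4+1·0+2·3+4·3 = 34
B: 5·0+4·7 = 28 | 4·3+1·2+2·1+4·3 = 28
J: 5·8+4·0 = 40 | 4·0+1·8+2·0+4·8 = 40
R: 5·0+4·8 = 32 | 4·3+1·0+2·6+4·2 = 32
gcd(5,4,4,1,2,4) = 1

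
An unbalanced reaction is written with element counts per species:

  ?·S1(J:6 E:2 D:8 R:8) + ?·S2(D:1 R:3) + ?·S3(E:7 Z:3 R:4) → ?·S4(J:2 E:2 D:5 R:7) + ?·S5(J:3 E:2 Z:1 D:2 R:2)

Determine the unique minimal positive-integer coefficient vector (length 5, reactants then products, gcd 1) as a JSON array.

Coefficients: [5, 2, 2, 6, 6]

J: 5·6+2·0+2·0 = 30 | 6·2+6·3 = 30
E: 5·2+2·0+2·7 = 24 | 6·2+6·2 = 24
Z: 5·0+2·0+2·3 = 6 | 6·0+6·1 = 6
D: 5·8+2·1+2·0 = 42 | 6·5+6·2 = 42
R: 5·8+2·3+2·4 = 54 | 6·7+6·2 = 54
gcd(5,2,2,6,6) = 1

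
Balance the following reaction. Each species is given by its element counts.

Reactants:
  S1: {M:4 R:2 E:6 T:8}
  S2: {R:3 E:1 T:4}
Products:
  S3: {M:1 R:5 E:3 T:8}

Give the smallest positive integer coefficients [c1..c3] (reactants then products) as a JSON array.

Coefficients: [1, 6, 4]

M: 1·4+6·0 = 4 | 4·1 = 4
R: 1·2+6·3 = 20 | 4·5 = 20
E: 1·6+6·1 = 12 | 4·3 = 12
T: 1·8+6·4 = 32 | 4·8 = 32
gcd(1,6,4) = 1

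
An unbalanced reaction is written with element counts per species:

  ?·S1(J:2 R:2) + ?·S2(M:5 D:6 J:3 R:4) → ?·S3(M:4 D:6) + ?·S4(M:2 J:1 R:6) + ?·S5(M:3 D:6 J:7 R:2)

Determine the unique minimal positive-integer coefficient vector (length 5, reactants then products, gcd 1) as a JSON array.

M: 5·0+5·5 = 25 | 2·4+4·2+3·3 = 25
D: 5·0+5·6 = 30 | 2·6+4·0+3·6 = 30
J: 5·2+5·3 = 25 | 2·0+4·1+3·7 = 25
R: 5·2+5·4 = 30 | 2·0+4·6+3·2 = 30
gcd(5,5,2,4,3) = 1

Coefficients: [5, 5, 2, 4, 3]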